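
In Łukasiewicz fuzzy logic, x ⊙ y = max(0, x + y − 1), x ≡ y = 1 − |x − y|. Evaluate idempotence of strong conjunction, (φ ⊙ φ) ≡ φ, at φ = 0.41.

φ ⊙ φ = max(0, 0.41 + 0.41 − 1) = max(0, -0.18) = 0.00
(φ ⊙ φ) ≡ φ = 1 − |0.00 − 0.41| = 1 − 0.41 = 0.59
(The value 0.59 < 1 shows this instance is not satisfied; fails in Ł∞ since a ⊗ a = max(0, 2a−1) ≠ a in general.)

0.59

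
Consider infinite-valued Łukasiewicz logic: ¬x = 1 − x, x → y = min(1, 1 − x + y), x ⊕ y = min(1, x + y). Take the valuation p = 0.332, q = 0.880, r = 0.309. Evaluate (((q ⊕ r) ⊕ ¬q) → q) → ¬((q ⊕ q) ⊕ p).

q ⊕ r = min(1, 0.880 + 0.309) = min(1, 1.189) = 1.000
¬q = 1 − 0.880 = 0.120
(q ⊕ r) ⊕ ¬q = min(1, 1.000 + 0.120) = min(1, 1.120) = 1.000
((q ⊕ r) ⊕ ¬q) → q = min(1, 1 − 1.000 + 0.880) = min(1, 0.880) = 0.880
q ⊕ q = min(1, 0.880 + 0.880) = min(1, 1.760) = 1.000
(q ⊕ q) ⊕ p = min(1, 1.000 + 0.332) = min(1, 1.332) = 1.000
¬((q ⊕ q) ⊕ p) = 1 − 1.000 = 0.000
(((q ⊕ r) ⊕ ¬q) → q) → ¬((q ⊕ q) ⊕ p) = min(1, 1 − 0.880 + 0.000) = min(1, 0.120) = 0.120

0.120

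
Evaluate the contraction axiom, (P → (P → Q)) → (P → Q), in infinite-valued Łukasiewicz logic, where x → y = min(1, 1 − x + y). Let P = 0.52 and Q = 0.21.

P → Q = min(1, 1 − 0.52 + 0.21) = min(1, 0.69) = 0.69
P → (P → Q) = min(1, 1 − 0.52 + 0.69) = min(1, 1.17) = 1.00
(P → (P → Q)) → (P → Q) = min(1, 1 − 1.00 + 0.69) = min(1, 0.69) = 0.69
(The value 0.69 < 1 shows this instance is not satisfied; fails in Ł∞ (the t-norm is not idempotent).)

0.69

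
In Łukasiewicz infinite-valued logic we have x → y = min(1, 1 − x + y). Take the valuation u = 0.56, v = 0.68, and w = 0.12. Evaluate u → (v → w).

0.88

v → w = min(1, 1 − 0.68 + 0.12) = min(1, 0.44) = 0.44
u → (v → w) = min(1, 1 − 0.56 + 0.44) = min(1, 0.88) = 0.88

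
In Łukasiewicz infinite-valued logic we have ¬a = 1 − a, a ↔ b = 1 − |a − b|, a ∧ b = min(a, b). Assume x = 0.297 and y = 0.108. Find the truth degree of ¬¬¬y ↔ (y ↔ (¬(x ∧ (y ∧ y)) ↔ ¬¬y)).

1.000

¬y = 1 − 0.108 = 0.892
¬¬y = 1 − 0.892 = 0.108
¬¬¬y = 1 − 0.108 = 0.892
y ∧ y = min(0.108, 0.108) = 0.108
x ∧ (y ∧ y) = min(0.297, 0.108) = 0.108
¬(x ∧ (y ∧ y)) = 1 − 0.108 = 0.892
¬(x ∧ (y ∧ y)) ↔ ¬¬y = 1 − |0.892 − 0.108| = 1 − 0.784 = 0.216
y ↔ (¬(x ∧ (y ∧ y)) ↔ ¬¬y) = 1 − |0.108 − 0.216| = 1 − 0.108 = 0.892
¬¬¬y ↔ (y ↔ (¬(x ∧ (y ∧ y)) ↔ ¬¬y)) = 1 − |0.892 − 0.892| = 1 − 0.000 = 1.000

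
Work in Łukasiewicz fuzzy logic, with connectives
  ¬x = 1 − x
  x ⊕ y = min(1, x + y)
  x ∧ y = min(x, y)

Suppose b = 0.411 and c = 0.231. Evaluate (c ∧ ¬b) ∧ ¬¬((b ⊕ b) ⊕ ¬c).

¬b = 1 − 0.411 = 0.589
c ∧ ¬b = min(0.231, 0.589) = 0.231
b ⊕ b = min(1, 0.411 + 0.411) = min(1, 0.822) = 0.822
¬c = 1 − 0.231 = 0.769
(b ⊕ b) ⊕ ¬c = min(1, 0.822 + 0.769) = min(1, 1.591) = 1.000
¬((b ⊕ b) ⊕ ¬c) = 1 − 1.000 = 0.000
¬¬((b ⊕ b) ⊕ ¬c) = 1 − 0.000 = 1.000
(c ∧ ¬b) ∧ ¬¬((b ⊕ b) ⊕ ¬c) = min(0.231, 1.000) = 0.231

0.231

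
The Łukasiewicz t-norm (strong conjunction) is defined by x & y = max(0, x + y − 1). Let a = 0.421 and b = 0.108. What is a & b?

0.000

a & b = max(0, 0.421 + 0.108 − 1) = max(0, -0.471) = 0.000
For comparison, the Gödel (minimum) t-norm min(x, y) would give 0.108.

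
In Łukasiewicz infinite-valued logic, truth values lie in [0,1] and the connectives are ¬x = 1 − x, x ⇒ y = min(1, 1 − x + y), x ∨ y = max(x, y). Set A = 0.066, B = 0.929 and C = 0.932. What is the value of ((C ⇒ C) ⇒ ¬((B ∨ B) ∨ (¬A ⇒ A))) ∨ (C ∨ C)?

0.932

C ⇒ C = min(1, 1 − 0.932 + 0.932) = min(1, 1.000) = 1.000
B ∨ B = max(0.929, 0.929) = 0.929
¬A = 1 − 0.066 = 0.934
¬A ⇒ A = min(1, 1 − 0.934 + 0.066) = min(1, 0.132) = 0.132
(B ∨ B) ∨ (¬A ⇒ A) = max(0.929, 0.132) = 0.929
¬((B ∨ B) ∨ (¬A ⇒ A)) = 1 − 0.929 = 0.071
(C ⇒ C) ⇒ ¬((B ∨ B) ∨ (¬A ⇒ A)) = min(1, 1 − 1.000 + 0.071) = min(1, 0.071) = 0.071
C ∨ C = max(0.932, 0.932) = 0.932
((C ⇒ C) ⇒ ¬((B ∨ B) ∨ (¬A ⇒ A))) ∨ (C ∨ C) = max(0.071, 0.932) = 0.932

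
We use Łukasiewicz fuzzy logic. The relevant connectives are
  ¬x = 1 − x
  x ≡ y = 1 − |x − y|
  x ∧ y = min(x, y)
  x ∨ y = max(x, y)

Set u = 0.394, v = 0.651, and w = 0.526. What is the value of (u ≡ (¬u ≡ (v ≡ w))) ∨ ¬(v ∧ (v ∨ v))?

0.663

¬u = 1 − 0.394 = 0.606
v ≡ w = 1 − |0.651 − 0.526| = 1 − 0.125 = 0.875
¬u ≡ (v ≡ w) = 1 − |0.606 − 0.875| = 1 − 0.269 = 0.731
u ≡ (¬u ≡ (v ≡ w)) = 1 − |0.394 − 0.731| = 1 − 0.337 = 0.663
v ∨ v = max(0.651, 0.651) = 0.651
v ∧ (v ∨ v) = min(0.651, 0.651) = 0.651
¬(v ∧ (v ∨ v)) = 1 − 0.651 = 0.349
(u ≡ (¬u ≡ (v ≡ w))) ∨ ¬(v ∧ (v ∨ v)) = max(0.663, 0.349) = 0.663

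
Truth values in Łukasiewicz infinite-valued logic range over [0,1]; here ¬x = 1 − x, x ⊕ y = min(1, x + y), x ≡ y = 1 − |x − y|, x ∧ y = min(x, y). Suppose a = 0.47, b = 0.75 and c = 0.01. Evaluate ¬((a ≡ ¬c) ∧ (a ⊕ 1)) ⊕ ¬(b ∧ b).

0.77

¬c = 1 − 0.01 = 0.99
a ≡ ¬c = 1 − |0.47 − 0.99| = 1 − 0.52 = 0.48
a ⊕ 1 = min(1, 0.47 + 1.00) = min(1, 1.47) = 1.00
(a ≡ ¬c) ∧ (a ⊕ 1) = min(0.48, 1.00) = 0.48
¬((a ≡ ¬c) ∧ (a ⊕ 1)) = 1 − 0.48 = 0.52
b ∧ b = min(0.75, 0.75) = 0.75
¬(b ∧ b) = 1 − 0.75 = 0.25
¬((a ≡ ¬c) ∧ (a ⊕ 1)) ⊕ ¬(b ∧ b) = min(1, 0.52 + 0.25) = min(1, 0.77) = 0.77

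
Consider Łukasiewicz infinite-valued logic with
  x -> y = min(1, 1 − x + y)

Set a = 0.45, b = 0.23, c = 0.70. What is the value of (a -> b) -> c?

0.92

a -> b = min(1, 1 − 0.45 + 0.23) = min(1, 0.78) = 0.78
(a -> b) -> c = min(1, 1 − 0.78 + 0.70) = min(1, 0.92) = 0.92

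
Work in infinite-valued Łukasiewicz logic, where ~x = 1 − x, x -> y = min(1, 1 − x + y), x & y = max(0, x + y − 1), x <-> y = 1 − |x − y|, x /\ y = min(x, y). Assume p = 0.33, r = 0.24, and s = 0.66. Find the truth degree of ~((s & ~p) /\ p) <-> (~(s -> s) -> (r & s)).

~p = 1 − 0.33 = 0.67
s & ~p = max(0, 0.66 + 0.67 − 1) = max(0, 0.33) = 0.33
(s & ~p) /\ p = min(0.33, 0.33) = 0.33
~((s & ~p) /\ p) = 1 − 0.33 = 0.67
s -> s = min(1, 1 − 0.66 + 0.66) = min(1, 1.00) = 1.00
~(s -> s) = 1 − 1.00 = 0.00
r & s = max(0, 0.24 + 0.66 − 1) = max(0, -0.10) = 0.00
~(s -> s) -> (r & s) = min(1, 1 − 0.00 + 0.00) = min(1, 1.00) = 1.00
~((s & ~p) /\ p) <-> (~(s -> s) -> (r & s)) = 1 − |0.67 − 1.00| = 1 − 0.33 = 0.67

0.67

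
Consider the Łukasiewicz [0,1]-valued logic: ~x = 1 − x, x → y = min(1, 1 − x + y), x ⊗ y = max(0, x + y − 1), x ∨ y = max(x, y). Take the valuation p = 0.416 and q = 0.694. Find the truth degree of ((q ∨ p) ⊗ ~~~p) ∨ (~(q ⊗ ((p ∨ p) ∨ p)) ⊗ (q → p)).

q ∨ p = max(0.694, 0.416) = 0.694
~p = 1 − 0.416 = 0.584
~~p = 1 − 0.584 = 0.416
~~~p = 1 − 0.416 = 0.584
(q ∨ p) ⊗ ~~~p = max(0, 0.694 + 0.584 − 1) = max(0, 0.278) = 0.278
p ∨ p = max(0.416, 0.416) = 0.416
(p ∨ p) ∨ p = max(0.416, 0.416) = 0.416
q ⊗ ((p ∨ p) ∨ p) = max(0, 0.694 + 0.416 − 1) = max(0, 0.110) = 0.110
~(q ⊗ ((p ∨ p) ∨ p)) = 1 − 0.110 = 0.890
q → p = min(1, 1 − 0.694 + 0.416) = min(1, 0.722) = 0.722
~(q ⊗ ((p ∨ p) ∨ p)) ⊗ (q → p) = max(0, 0.890 + 0.722 − 1) = max(0, 0.612) = 0.612
((q ∨ p) ⊗ ~~~p) ∨ (~(q ⊗ ((p ∨ p) ∨ p)) ⊗ (q → p)) = max(0.278, 0.612) = 0.612

0.612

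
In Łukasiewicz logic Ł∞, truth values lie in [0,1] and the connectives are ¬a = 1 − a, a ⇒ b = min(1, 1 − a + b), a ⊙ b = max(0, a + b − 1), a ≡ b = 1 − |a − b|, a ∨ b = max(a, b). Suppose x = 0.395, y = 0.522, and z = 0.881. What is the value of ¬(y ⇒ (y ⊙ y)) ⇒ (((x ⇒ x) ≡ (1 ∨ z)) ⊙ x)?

0.917

y ⊙ y = max(0, 0.522 + 0.522 − 1) = max(0, 0.044) = 0.044
y ⇒ (y ⊙ y) = min(1, 1 − 0.522 + 0.044) = min(1, 0.522) = 0.522
¬(y ⇒ (y ⊙ y)) = 1 − 0.522 = 0.478
x ⇒ x = min(1, 1 − 0.395 + 0.395) = min(1, 1.000) = 1.000
1 ∨ z = max(1.000, 0.881) = 1.000
(x ⇒ x) ≡ (1 ∨ z) = 1 − |1.000 − 1.000| = 1 − 0.000 = 1.000
((x ⇒ x) ≡ (1 ∨ z)) ⊙ x = max(0, 1.000 + 0.395 − 1) = max(0, 0.395) = 0.395
¬(y ⇒ (y ⊙ y)) ⇒ (((x ⇒ x) ≡ (1 ∨ z)) ⊙ x) = min(1, 1 − 0.478 + 0.395) = min(1, 0.917) = 0.917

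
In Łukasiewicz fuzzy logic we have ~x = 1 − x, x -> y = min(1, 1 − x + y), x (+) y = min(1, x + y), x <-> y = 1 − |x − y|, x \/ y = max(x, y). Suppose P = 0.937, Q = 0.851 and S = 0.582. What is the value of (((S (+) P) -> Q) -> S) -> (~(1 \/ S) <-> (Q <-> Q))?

0.269

S (+) P = min(1, 0.582 + 0.937) = min(1, 1.519) = 1.000
(S (+) P) -> Q = min(1, 1 − 1.000 + 0.851) = min(1, 0.851) = 0.851
((S (+) P) -> Q) -> S = min(1, 1 − 0.851 + 0.582) = min(1, 0.731) = 0.731
1 \/ S = max(1.000, 0.582) = 1.000
~(1 \/ S) = 1 − 1.000 = 0.000
Q <-> Q = 1 − |0.851 − 0.851| = 1 − 0.000 = 1.000
~(1 \/ S) <-> (Q <-> Q) = 1 − |0.000 − 1.000| = 1 − 1.000 = 0.000
(((S (+) P) -> Q) -> S) -> (~(1 \/ S) <-> (Q <-> Q)) = min(1, 1 − 0.731 + 0.000) = min(1, 0.269) = 0.269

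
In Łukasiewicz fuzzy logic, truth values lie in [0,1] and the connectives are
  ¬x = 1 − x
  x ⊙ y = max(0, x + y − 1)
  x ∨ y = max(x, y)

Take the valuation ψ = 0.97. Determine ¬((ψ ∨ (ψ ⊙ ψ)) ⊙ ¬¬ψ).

0.06

ψ ⊙ ψ = max(0, 0.97 + 0.97 − 1) = max(0, 0.94) = 0.94
ψ ∨ (ψ ⊙ ψ) = max(0.97, 0.94) = 0.97
¬ψ = 1 − 0.97 = 0.03
¬¬ψ = 1 − 0.03 = 0.97
(ψ ∨ (ψ ⊙ ψ)) ⊙ ¬¬ψ = max(0, 0.97 + 0.97 − 1) = max(0, 0.94) = 0.94
¬((ψ ∨ (ψ ⊙ ψ)) ⊙ ¬¬ψ) = 1 − 0.94 = 0.06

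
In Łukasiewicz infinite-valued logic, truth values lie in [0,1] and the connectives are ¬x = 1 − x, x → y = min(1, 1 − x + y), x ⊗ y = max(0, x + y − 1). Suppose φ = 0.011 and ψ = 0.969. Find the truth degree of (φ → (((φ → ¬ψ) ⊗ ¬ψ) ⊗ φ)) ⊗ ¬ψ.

0.020

¬ψ = 1 − 0.969 = 0.031
φ → ¬ψ = min(1, 1 − 0.011 + 0.031) = min(1, 1.020) = 1.000
(φ → ¬ψ) ⊗ ¬ψ = max(0, 1.000 + 0.031 − 1) = max(0, 0.031) = 0.031
((φ → ¬ψ) ⊗ ¬ψ) ⊗ φ = max(0, 0.031 + 0.011 − 1) = max(0, -0.958) = 0.000
φ → (((φ → ¬ψ) ⊗ ¬ψ) ⊗ φ) = min(1, 1 − 0.011 + 0.000) = min(1, 0.989) = 0.989
(φ → (((φ → ¬ψ) ⊗ ¬ψ) ⊗ φ)) ⊗ ¬ψ = max(0, 0.989 + 0.031 − 1) = max(0, 0.020) = 0.020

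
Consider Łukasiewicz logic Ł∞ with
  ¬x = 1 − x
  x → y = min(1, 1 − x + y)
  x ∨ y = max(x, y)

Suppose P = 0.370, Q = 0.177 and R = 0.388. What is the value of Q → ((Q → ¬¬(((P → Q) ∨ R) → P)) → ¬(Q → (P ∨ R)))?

0.823

P → Q = min(1, 1 − 0.370 + 0.177) = min(1, 0.807) = 0.807
(P → Q) ∨ R = max(0.807, 0.388) = 0.807
((P → Q) ∨ R) → P = min(1, 1 − 0.807 + 0.370) = min(1, 0.563) = 0.563
¬(((P → Q) ∨ R) → P) = 1 − 0.563 = 0.437
¬¬(((P → Q) ∨ R) → P) = 1 − 0.437 = 0.563
Q → ¬¬(((P → Q) ∨ R) → P) = min(1, 1 − 0.177 + 0.563) = min(1, 1.386) = 1.000
P ∨ R = max(0.370, 0.388) = 0.388
Q → (P ∨ R) = min(1, 1 − 0.177 + 0.388) = min(1, 1.211) = 1.000
¬(Q → (P ∨ R)) = 1 − 1.000 = 0.000
(Q → ¬¬(((P → Q) ∨ R) → P)) → ¬(Q → (P ∨ R)) = min(1, 1 − 1.000 + 0.000) = min(1, 0.000) = 0.000
Q → ((Q → ¬¬(((P → Q) ∨ R) → P)) → ¬(Q → (P ∨ R))) = min(1, 1 − 0.177 + 0.000) = min(1, 0.823) = 0.823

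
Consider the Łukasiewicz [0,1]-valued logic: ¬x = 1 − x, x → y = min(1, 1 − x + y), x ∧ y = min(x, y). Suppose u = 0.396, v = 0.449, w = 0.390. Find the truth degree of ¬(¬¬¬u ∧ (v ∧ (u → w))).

0.551

¬u = 1 − 0.396 = 0.604
¬¬u = 1 − 0.604 = 0.396
¬¬¬u = 1 − 0.396 = 0.604
u → w = min(1, 1 − 0.396 + 0.390) = min(1, 0.994) = 0.994
v ∧ (u → w) = min(0.449, 0.994) = 0.449
¬¬¬u ∧ (v ∧ (u → w)) = min(0.604, 0.449) = 0.449
¬(¬¬¬u ∧ (v ∧ (u → w))) = 1 − 0.449 = 0.551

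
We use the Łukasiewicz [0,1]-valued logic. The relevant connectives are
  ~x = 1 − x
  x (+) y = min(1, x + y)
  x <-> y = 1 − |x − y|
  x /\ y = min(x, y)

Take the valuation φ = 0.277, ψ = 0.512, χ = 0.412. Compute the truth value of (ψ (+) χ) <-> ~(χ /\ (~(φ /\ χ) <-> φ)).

0.664

ψ (+) χ = min(1, 0.512 + 0.412) = min(1, 0.924) = 0.924
φ /\ χ = min(0.277, 0.412) = 0.277
~(φ /\ χ) = 1 − 0.277 = 0.723
~(φ /\ χ) <-> φ = 1 − |0.723 − 0.277| = 1 − 0.446 = 0.554
χ /\ (~(φ /\ χ) <-> φ) = min(0.412, 0.554) = 0.412
~(χ /\ (~(φ /\ χ) <-> φ)) = 1 − 0.412 = 0.588
(ψ (+) χ) <-> ~(χ /\ (~(φ /\ χ) <-> φ)) = 1 − |0.924 − 0.588| = 1 − 0.336 = 0.664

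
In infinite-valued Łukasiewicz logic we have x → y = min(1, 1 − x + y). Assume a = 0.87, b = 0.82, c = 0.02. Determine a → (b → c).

0.33

b → c = min(1, 1 − 0.82 + 0.02) = min(1, 0.20) = 0.20
a → (b → c) = min(1, 1 − 0.87 + 0.20) = min(1, 0.33) = 0.33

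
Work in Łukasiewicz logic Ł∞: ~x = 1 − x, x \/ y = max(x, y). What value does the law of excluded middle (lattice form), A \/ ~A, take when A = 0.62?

0.62

~A = 1 − 0.62 = 0.38
A \/ ~A = max(0.62, 0.38) = 0.62
(The value 0.62 < 1 shows this instance is not satisfied; not a Ł∞-tautology — its value is max(a, 1−a).)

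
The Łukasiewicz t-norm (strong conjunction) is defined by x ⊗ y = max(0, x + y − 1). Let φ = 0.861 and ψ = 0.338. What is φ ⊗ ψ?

φ ⊗ ψ = max(0, 0.861 + 0.338 − 1) = max(0, 0.199) = 0.199
For comparison, the Gödel (minimum) t-norm min(x, y) would give 0.338.

0.199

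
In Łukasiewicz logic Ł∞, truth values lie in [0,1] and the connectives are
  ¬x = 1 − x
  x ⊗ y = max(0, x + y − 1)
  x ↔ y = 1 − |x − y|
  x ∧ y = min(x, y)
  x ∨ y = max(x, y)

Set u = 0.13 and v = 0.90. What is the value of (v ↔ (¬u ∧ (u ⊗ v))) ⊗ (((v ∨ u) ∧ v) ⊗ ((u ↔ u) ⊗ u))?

0.00

¬u = 1 − 0.13 = 0.87
u ⊗ v = max(0, 0.13 + 0.90 − 1) = max(0, 0.03) = 0.03
¬u ∧ (u ⊗ v) = min(0.87, 0.03) = 0.03
v ↔ (¬u ∧ (u ⊗ v)) = 1 − |0.90 − 0.03| = 1 − 0.87 = 0.13
v ∨ u = max(0.90, 0.13) = 0.90
(v ∨ u) ∧ v = min(0.90, 0.90) = 0.90
u ↔ u = 1 − |0.13 − 0.13| = 1 − 0.00 = 1.00
(u ↔ u) ⊗ u = max(0, 1.00 + 0.13 − 1) = max(0, 0.13) = 0.13
((v ∨ u) ∧ v) ⊗ ((u ↔ u) ⊗ u) = max(0, 0.90 + 0.13 − 1) = max(0, 0.03) = 0.03
(v ↔ (¬u ∧ (u ⊗ v))) ⊗ (((v ∨ u) ∧ v) ⊗ ((u ↔ u) ⊗ u)) = max(0, 0.13 + 0.03 − 1) = max(0, -0.84) = 0.00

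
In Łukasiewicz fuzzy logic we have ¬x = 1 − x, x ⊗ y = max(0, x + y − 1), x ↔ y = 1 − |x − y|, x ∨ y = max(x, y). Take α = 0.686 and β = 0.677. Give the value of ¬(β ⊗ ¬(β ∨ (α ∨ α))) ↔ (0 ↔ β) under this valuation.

α ∨ α = max(0.686, 0.686) = 0.686
β ∨ (α ∨ α) = max(0.677, 0.686) = 0.686
¬(β ∨ (α ∨ α)) = 1 − 0.686 = 0.314
β ⊗ ¬(β ∨ (α ∨ α)) = max(0, 0.677 + 0.314 − 1) = max(0, -0.009) = 0.000
¬(β ⊗ ¬(β ∨ (α ∨ α))) = 1 − 0.000 = 1.000
0 ↔ β = 1 − |0.000 − 0.677| = 1 − 0.677 = 0.323
¬(β ⊗ ¬(β ∨ (α ∨ α))) ↔ (0 ↔ β) = 1 − |1.000 − 0.323| = 1 − 0.677 = 0.323

0.323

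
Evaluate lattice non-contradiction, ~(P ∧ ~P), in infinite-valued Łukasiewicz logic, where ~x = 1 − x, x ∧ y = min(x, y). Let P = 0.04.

~P = 1 − 0.04 = 0.96
P ∧ ~P = min(0.04, 0.96) = 0.04
~(P ∧ ~P) = 1 − 0.04 = 0.96
(The value 0.96 < 1 shows this instance is not satisfied; not a Ł∞-tautology — its value is 1 − min(a, 1−a).)

0.96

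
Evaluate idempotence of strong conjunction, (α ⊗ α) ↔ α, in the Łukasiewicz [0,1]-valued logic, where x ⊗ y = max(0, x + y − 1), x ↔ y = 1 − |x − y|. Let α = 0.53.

α ⊗ α = max(0, 0.53 + 0.53 − 1) = max(0, 0.06) = 0.06
(α ⊗ α) ↔ α = 1 − |0.06 − 0.53| = 1 − 0.47 = 0.53
(The value 0.53 < 1 shows this instance is not satisfied; fails in Ł∞ since a ⊗ a = max(0, 2a−1) ≠ a in general.)

0.53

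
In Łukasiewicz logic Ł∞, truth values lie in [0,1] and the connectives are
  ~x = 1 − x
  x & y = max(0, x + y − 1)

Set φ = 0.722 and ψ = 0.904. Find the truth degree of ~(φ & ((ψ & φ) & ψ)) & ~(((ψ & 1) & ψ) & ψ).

ψ & φ = max(0, 0.904 + 0.722 − 1) = max(0, 0.626) = 0.626
(ψ & φ) & ψ = max(0, 0.626 + 0.904 − 1) = max(0, 0.530) = 0.530
φ & ((ψ & φ) & ψ) = max(0, 0.722 + 0.530 − 1) = max(0, 0.252) = 0.252
~(φ & ((ψ & φ) & ψ)) = 1 − 0.252 = 0.748
ψ & 1 = max(0, 0.904 + 1.000 − 1) = max(0, 0.904) = 0.904
(ψ & 1) & ψ = max(0, 0.904 + 0.904 − 1) = max(0, 0.808) = 0.808
((ψ & 1) & ψ) & ψ = max(0, 0.808 + 0.904 − 1) = max(0, 0.712) = 0.712
~(((ψ & 1) & ψ) & ψ) = 1 − 0.712 = 0.288
~(φ & ((ψ & φ) & ψ)) & ~(((ψ & 1) & ψ) & ψ) = max(0, 0.748 + 0.288 − 1) = max(0, 0.036) = 0.036

0.036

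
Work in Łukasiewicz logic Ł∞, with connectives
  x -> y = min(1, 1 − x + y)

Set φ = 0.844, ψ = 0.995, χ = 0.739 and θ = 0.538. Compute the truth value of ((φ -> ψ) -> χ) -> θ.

0.799

φ -> ψ = min(1, 1 − 0.844 + 0.995) = min(1, 1.151) = 1.000
(φ -> ψ) -> χ = min(1, 1 − 1.000 + 0.739) = min(1, 0.739) = 0.739
((φ -> ψ) -> χ) -> θ = min(1, 1 − 0.739 + 0.538) = min(1, 0.799) = 0.799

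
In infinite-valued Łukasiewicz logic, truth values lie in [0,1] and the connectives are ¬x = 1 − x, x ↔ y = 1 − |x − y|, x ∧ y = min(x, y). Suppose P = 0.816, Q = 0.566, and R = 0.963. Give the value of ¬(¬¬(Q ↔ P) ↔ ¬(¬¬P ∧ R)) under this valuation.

0.566

Q ↔ P = 1 − |0.566 − 0.816| = 1 − 0.250 = 0.750
¬(Q ↔ P) = 1 − 0.750 = 0.250
¬¬(Q ↔ P) = 1 − 0.250 = 0.750
¬P = 1 − 0.816 = 0.184
¬¬P = 1 − 0.184 = 0.816
¬¬P ∧ R = min(0.816, 0.963) = 0.816
¬(¬¬P ∧ R) = 1 − 0.816 = 0.184
¬¬(Q ↔ P) ↔ ¬(¬¬P ∧ R) = 1 − |0.750 − 0.184| = 1 − 0.566 = 0.434
¬(¬¬(Q ↔ P) ↔ ¬(¬¬P ∧ R)) = 1 − 0.434 = 0.566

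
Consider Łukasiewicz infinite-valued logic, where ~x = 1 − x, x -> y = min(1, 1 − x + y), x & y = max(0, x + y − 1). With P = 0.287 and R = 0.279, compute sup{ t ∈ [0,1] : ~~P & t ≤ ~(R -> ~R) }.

~P = 1 − 0.287 = 0.713
~~P = 1 − 0.713 = 0.287
So the left factor is ~~P = 0.287.
~R = 1 − 0.279 = 0.721
R -> ~R = min(1, 1 − 0.279 + 0.721) = min(1, 1.442) = 1.000
~(R -> ~R) = 1 − 1.000 = 0.000
So the right-hand bound is ~(R -> ~R) = 0.000.
The residuum of the Łukasiewicz t-norm gives the supremum: min(1, 1 − 0.287 + 0.000).
1 − 0.287 + 0.000 = 0.713, so t = min(1, 0.713) = 0.713.
Check: 0.287 & 0.713 = max(0, 0.000) = 0.000 ≤ 0.000.

0.713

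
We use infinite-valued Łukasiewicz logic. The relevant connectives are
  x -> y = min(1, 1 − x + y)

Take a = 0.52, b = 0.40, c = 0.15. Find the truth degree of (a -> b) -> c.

a -> b = min(1, 1 − 0.52 + 0.40) = min(1, 0.88) = 0.88
(a -> b) -> c = min(1, 1 − 0.88 + 0.15) = min(1, 0.27) = 0.27

0.27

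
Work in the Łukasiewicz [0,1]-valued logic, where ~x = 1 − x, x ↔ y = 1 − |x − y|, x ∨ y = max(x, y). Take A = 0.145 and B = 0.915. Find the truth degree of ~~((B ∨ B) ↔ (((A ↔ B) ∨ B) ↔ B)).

B ∨ B = max(0.915, 0.915) = 0.915
A ↔ B = 1 − |0.145 − 0.915| = 1 − 0.770 = 0.230
(A ↔ B) ∨ B = max(0.230, 0.915) = 0.915
((A ↔ B) ∨ B) ↔ B = 1 − |0.915 − 0.915| = 1 − 0.000 = 1.000
(B ∨ B) ↔ (((A ↔ B) ∨ B) ↔ B) = 1 − |0.915 − 1.000| = 1 − 0.085 = 0.915
~((B ∨ B) ↔ (((A ↔ B) ∨ B) ↔ B)) = 1 − 0.915 = 0.085
~~((B ∨ B) ↔ (((A ↔ B) ∨ B) ↔ B)) = 1 − 0.085 = 0.915

0.915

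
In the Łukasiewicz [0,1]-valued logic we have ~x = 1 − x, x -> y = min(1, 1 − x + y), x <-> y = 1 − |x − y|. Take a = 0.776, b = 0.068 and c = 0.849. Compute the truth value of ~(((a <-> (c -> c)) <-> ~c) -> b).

c -> c = min(1, 1 − 0.849 + 0.849) = min(1, 1.000) = 1.000
a <-> (c -> c) = 1 − |0.776 − 1.000| = 1 − 0.224 = 0.776
~c = 1 − 0.849 = 0.151
(a <-> (c -> c)) <-> ~c = 1 − |0.776 − 0.151| = 1 − 0.625 = 0.375
((a <-> (c -> c)) <-> ~c) -> b = min(1, 1 − 0.375 + 0.068) = min(1, 0.693) = 0.693
~(((a <-> (c -> c)) <-> ~c) -> b) = 1 − 0.693 = 0.307

0.307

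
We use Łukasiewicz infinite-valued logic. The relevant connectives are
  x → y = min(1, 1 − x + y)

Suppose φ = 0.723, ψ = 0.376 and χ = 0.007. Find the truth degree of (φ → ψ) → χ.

0.354

φ → ψ = min(1, 1 − 0.723 + 0.376) = min(1, 0.653) = 0.653
(φ → ψ) → χ = min(1, 1 − 0.653 + 0.007) = min(1, 0.354) = 0.354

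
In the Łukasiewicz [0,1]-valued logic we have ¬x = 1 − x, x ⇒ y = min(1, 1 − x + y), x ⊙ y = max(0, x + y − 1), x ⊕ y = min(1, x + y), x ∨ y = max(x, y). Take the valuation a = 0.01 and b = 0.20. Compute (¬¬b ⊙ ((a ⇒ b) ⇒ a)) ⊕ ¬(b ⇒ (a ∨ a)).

0.19

¬b = 1 − 0.20 = 0.80
¬¬b = 1 − 0.80 = 0.20
a ⇒ b = min(1, 1 − 0.01 + 0.20) = min(1, 1.19) = 1.00
(a ⇒ b) ⇒ a = min(1, 1 − 1.00 + 0.01) = min(1, 0.01) = 0.01
¬¬b ⊙ ((a ⇒ b) ⇒ a) = max(0, 0.20 + 0.01 − 1) = max(0, -0.79) = 0.00
a ∨ a = max(0.01, 0.01) = 0.01
b ⇒ (a ∨ a) = min(1, 1 − 0.20 + 0.01) = min(1, 0.81) = 0.81
¬(b ⇒ (a ∨ a)) = 1 − 0.81 = 0.19
(¬¬b ⊙ ((a ⇒ b) ⇒ a)) ⊕ ¬(b ⇒ (a ∨ a)) = min(1, 0.00 + 0.19) = min(1, 0.19) = 0.19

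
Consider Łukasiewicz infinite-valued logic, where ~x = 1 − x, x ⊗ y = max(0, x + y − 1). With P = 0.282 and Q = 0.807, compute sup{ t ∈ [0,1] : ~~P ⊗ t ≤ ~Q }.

~P = 1 − 0.282 = 0.718
~~P = 1 − 0.718 = 0.282
So the left factor is ~~P = 0.282.
~Q = 1 − 0.807 = 0.193
So the right-hand bound is ~Q = 0.193.
The residuum of the Łukasiewicz t-norm gives the supremum: min(1, 1 − 0.282 + 0.193).
1 − 0.282 + 0.193 = 0.911, so t = min(1, 0.911) = 0.911.
Check: 0.282 ⊗ 0.911 = max(0, 0.193) = 0.193 ≤ 0.193.

0.911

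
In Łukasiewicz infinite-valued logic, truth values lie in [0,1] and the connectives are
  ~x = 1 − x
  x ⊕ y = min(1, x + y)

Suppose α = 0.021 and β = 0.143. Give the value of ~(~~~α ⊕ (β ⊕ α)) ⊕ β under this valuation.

~α = 1 − 0.021 = 0.979
~~α = 1 − 0.979 = 0.021
~~~α = 1 − 0.021 = 0.979
β ⊕ α = min(1, 0.143 + 0.021) = min(1, 0.164) = 0.164
~~~α ⊕ (β ⊕ α) = min(1, 0.979 + 0.164) = min(1, 1.143) = 1.000
~(~~~α ⊕ (β ⊕ α)) = 1 − 1.000 = 0.000
~(~~~α ⊕ (β ⊕ α)) ⊕ β = min(1, 0.000 + 0.143) = min(1, 0.143) = 0.143

0.143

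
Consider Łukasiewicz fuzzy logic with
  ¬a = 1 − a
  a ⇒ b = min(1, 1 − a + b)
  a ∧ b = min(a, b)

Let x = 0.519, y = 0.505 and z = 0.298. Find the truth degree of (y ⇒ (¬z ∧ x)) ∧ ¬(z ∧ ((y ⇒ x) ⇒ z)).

¬z = 1 − 0.298 = 0.702
¬z ∧ x = min(0.702, 0.519) = 0.519
y ⇒ (¬z ∧ x) = min(1, 1 − 0.505 + 0.519) = min(1, 1.014) = 1.000
y ⇒ x = min(1, 1 − 0.505 + 0.519) = min(1, 1.014) = 1.000
(y ⇒ x) ⇒ z = min(1, 1 − 1.000 + 0.298) = min(1, 0.298) = 0.298
z ∧ ((y ⇒ x) ⇒ z) = min(0.298, 0.298) = 0.298
¬(z ∧ ((y ⇒ x) ⇒ z)) = 1 − 0.298 = 0.702
(y ⇒ (¬z ∧ x)) ∧ ¬(z ∧ ((y ⇒ x) ⇒ z)) = min(1.000, 0.702) = 0.702

0.702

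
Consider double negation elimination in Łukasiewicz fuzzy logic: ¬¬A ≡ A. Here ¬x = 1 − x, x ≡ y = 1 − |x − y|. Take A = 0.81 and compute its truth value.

¬A = 1 − 0.81 = 0.19
¬¬A = 1 − 0.19 = 0.81
¬¬A ≡ A = 1 − |0.81 − 0.81| = 1 − 0.00 = 1.00
(As expected: always 1 in Ł∞ since negation is involutive.)

1.00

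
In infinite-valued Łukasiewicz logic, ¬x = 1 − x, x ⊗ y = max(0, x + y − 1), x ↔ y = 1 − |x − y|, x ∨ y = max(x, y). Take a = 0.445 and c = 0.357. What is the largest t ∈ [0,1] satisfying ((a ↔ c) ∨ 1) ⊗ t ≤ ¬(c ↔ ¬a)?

0.198

a ↔ c = 1 − |0.445 − 0.357| = 1 − 0.088 = 0.912
(a ↔ c) ∨ 1 = max(0.912, 1.000) = 1.000
So the left factor is (a ↔ c) ∨ 1 = 1.000.
¬a = 1 − 0.445 = 0.555
c ↔ ¬a = 1 − |0.357 − 0.555| = 1 − 0.198 = 0.802
¬(c ↔ ¬a) = 1 − 0.802 = 0.198
So the right-hand bound is ¬(c ↔ ¬a) = 0.198.
The residuum of the Łukasiewicz t-norm gives the supremum: min(1, 1 − 1.000 + 0.198).
1 − 1.000 + 0.198 = 0.198, so t = min(1, 0.198) = 0.198.
Check: 1.000 ⊗ 0.198 = max(0, 0.198) = 0.198 ≤ 0.198.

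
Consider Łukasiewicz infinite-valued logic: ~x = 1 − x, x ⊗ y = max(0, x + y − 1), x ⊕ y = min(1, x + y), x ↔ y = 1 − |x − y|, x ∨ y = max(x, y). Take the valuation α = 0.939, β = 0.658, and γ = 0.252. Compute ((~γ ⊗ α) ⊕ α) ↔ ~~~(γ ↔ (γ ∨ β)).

~γ = 1 − 0.252 = 0.748
~γ ⊗ α = max(0, 0.748 + 0.939 − 1) = max(0, 0.687) = 0.687
(~γ ⊗ α) ⊕ α = min(1, 0.687 + 0.939) = min(1, 1.626) = 1.000
γ ∨ β = max(0.252, 0.658) = 0.658
γ ↔ (γ ∨ β) = 1 − |0.252 − 0.658| = 1 − 0.406 = 0.594
~(γ ↔ (γ ∨ β)) = 1 − 0.594 = 0.406
~~(γ ↔ (γ ∨ β)) = 1 − 0.406 = 0.594
~~~(γ ↔ (γ ∨ β)) = 1 − 0.594 = 0.406
((~γ ⊗ α) ⊕ α) ↔ ~~~(γ ↔ (γ ∨ β)) = 1 − |1.000 − 0.406| = 1 − 0.594 = 0.406

0.406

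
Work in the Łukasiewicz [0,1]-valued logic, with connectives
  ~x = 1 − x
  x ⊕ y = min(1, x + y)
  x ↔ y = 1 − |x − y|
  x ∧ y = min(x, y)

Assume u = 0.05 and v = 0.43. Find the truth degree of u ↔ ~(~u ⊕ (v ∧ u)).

0.95

~u = 1 − 0.05 = 0.95
v ∧ u = min(0.43, 0.05) = 0.05
~u ⊕ (v ∧ u) = min(1, 0.95 + 0.05) = min(1, 1.00) = 1.00
~(~u ⊕ (v ∧ u)) = 1 − 1.00 = 0.00
u ↔ ~(~u ⊕ (v ∧ u)) = 1 − |0.05 − 0.00| = 1 − 0.05 = 0.95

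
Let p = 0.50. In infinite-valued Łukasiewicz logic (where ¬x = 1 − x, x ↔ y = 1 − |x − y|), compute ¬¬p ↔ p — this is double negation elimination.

¬p = 1 − 0.50 = 0.50
¬¬p = 1 − 0.50 = 0.50
¬¬p ↔ p = 1 − |0.50 − 0.50| = 1 − 0.00 = 1.00
(As expected: always 1 in Ł∞ since negation is involutive.)

1.00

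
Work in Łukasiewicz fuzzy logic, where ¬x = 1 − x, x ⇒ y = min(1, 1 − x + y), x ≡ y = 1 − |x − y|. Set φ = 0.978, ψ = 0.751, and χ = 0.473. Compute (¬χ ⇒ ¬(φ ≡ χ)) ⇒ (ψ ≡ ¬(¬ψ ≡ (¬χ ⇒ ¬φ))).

0.517

¬χ = 1 − 0.473 = 0.527
φ ≡ χ = 1 − |0.978 − 0.473| = 1 − 0.505 = 0.495
¬(φ ≡ χ) = 1 − 0.495 = 0.505
¬χ ⇒ ¬(φ ≡ χ) = min(1, 1 − 0.527 + 0.505) = min(1, 0.978) = 0.978
¬ψ = 1 − 0.751 = 0.249
¬φ = 1 − 0.978 = 0.022
¬χ ⇒ ¬φ = min(1, 1 − 0.527 + 0.022) = min(1, 0.495) = 0.495
¬ψ ≡ (¬χ ⇒ ¬φ) = 1 − |0.249 − 0.495| = 1 − 0.246 = 0.754
¬(¬ψ ≡ (¬χ ⇒ ¬φ)) = 1 − 0.754 = 0.246
ψ ≡ ¬(¬ψ ≡ (¬χ ⇒ ¬φ)) = 1 − |0.751 − 0.246| = 1 − 0.505 = 0.495
(¬χ ⇒ ¬(φ ≡ χ)) ⇒ (ψ ≡ ¬(¬ψ ≡ (¬χ ⇒ ¬φ))) = min(1, 1 − 0.978 + 0.495) = min(1, 0.517) = 0.517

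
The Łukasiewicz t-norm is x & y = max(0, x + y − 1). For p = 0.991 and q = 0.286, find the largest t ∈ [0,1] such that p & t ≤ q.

0.295

The residuum of the Łukasiewicz t-norm gives the supremum: min(1, 1 − 0.991 + 0.286).
1 − 0.991 + 0.286 = 0.295, so t = min(1, 0.295) = 0.295.
Check: 0.991 & 0.295 = max(0, 0.286) = 0.286 ≤ 0.286.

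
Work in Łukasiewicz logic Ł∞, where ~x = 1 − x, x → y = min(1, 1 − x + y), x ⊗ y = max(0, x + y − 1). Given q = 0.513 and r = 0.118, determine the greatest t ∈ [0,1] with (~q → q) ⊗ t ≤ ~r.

0.882

~q = 1 − 0.513 = 0.487
~q → q = min(1, 1 − 0.487 + 0.513) = min(1, 1.026) = 1.000
So the left factor is ~q → q = 1.000.
~r = 1 − 0.118 = 0.882
So the right-hand bound is ~r = 0.882.
The residuum of the Łukasiewicz t-norm gives the supremum: min(1, 1 − 1.000 + 0.882).
1 − 1.000 + 0.882 = 0.882, so t = min(1, 0.882) = 0.882.
Check: 1.000 ⊗ 0.882 = max(0, 0.882) = 0.882 ≤ 0.882.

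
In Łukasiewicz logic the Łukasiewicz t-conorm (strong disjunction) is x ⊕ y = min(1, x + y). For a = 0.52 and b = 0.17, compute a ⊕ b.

0.69

a ⊕ b = min(1, 0.52 + 0.17) = min(1, 0.69) = 0.69
For comparison, the Gödel t-conorm max(x, y) would give 0.52.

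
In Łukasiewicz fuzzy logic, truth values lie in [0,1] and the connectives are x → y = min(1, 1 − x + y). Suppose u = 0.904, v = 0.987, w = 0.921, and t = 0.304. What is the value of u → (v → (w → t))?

w → t = min(1, 1 − 0.921 + 0.304) = min(1, 0.383) = 0.383
v → (w → t) = min(1, 1 − 0.987 + 0.383) = min(1, 0.396) = 0.396
u → (v → (w → t)) = min(1, 1 − 0.904 + 0.396) = min(1, 0.492) = 0.492

0.492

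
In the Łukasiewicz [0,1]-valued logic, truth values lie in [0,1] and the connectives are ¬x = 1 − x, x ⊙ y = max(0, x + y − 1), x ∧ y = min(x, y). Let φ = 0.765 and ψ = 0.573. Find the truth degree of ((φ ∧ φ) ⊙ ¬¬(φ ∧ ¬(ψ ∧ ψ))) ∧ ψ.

0.192

φ ∧ φ = min(0.765, 0.765) = 0.765
ψ ∧ ψ = min(0.573, 0.573) = 0.573
¬(ψ ∧ ψ) = 1 − 0.573 = 0.427
φ ∧ ¬(ψ ∧ ψ) = min(0.765, 0.427) = 0.427
¬(φ ∧ ¬(ψ ∧ ψ)) = 1 − 0.427 = 0.573
¬¬(φ ∧ ¬(ψ ∧ ψ)) = 1 − 0.573 = 0.427
(φ ∧ φ) ⊙ ¬¬(φ ∧ ¬(ψ ∧ ψ)) = max(0, 0.765 + 0.427 − 1) = max(0, 0.192) = 0.192
((φ ∧ φ) ⊙ ¬¬(φ ∧ ¬(ψ ∧ ψ))) ∧ ψ = min(0.192, 0.573) = 0.192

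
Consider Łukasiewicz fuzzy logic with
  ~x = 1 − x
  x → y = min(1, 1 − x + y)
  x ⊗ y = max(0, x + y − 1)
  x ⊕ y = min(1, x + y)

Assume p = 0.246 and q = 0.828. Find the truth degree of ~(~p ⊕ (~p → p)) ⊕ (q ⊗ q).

0.656

~p = 1 − 0.246 = 0.754
~p → p = min(1, 1 − 0.754 + 0.246) = min(1, 0.492) = 0.492
~p ⊕ (~p → p) = min(1, 0.754 + 0.492) = min(1, 1.246) = 1.000
~(~p ⊕ (~p → p)) = 1 − 1.000 = 0.000
q ⊗ q = max(0, 0.828 + 0.828 − 1) = max(0, 0.656) = 0.656
~(~p ⊕ (~p → p)) ⊕ (q ⊗ q) = min(1, 0.000 + 0.656) = min(1, 0.656) = 0.656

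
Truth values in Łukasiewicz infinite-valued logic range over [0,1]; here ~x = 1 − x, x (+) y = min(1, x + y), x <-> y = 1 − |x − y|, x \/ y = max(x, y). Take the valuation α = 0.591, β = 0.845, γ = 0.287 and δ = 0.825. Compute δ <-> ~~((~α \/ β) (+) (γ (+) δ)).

0.825

~α = 1 − 0.591 = 0.409
~α \/ β = max(0.409, 0.845) = 0.845
γ (+) δ = min(1, 0.287 + 0.825) = min(1, 1.112) = 1.000
(~α \/ β) (+) (γ (+) δ) = min(1, 0.845 + 1.000) = min(1, 1.845) = 1.000
~((~α \/ β) (+) (γ (+) δ)) = 1 − 1.000 = 0.000
~~((~α \/ β) (+) (γ (+) δ)) = 1 − 0.000 = 1.000
δ <-> ~~((~α \/ β) (+) (γ (+) δ)) = 1 − |0.825 − 1.000| = 1 − 0.175 = 0.825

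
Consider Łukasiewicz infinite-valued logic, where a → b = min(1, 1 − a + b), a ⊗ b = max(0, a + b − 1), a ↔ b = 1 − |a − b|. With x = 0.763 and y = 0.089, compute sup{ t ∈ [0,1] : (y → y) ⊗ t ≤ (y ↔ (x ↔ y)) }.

y → y = min(1, 1 − 0.089 + 0.089) = min(1, 1.000) = 1.000
So the left factor is y → y = 1.000.
x ↔ y = 1 − |0.763 − 0.089| = 1 − 0.674 = 0.326
y ↔ (x ↔ y) = 1 − |0.089 − 0.326| = 1 − 0.237 = 0.763
So the right-hand bound is y ↔ (x ↔ y) = 0.763.
The residuum of the Łukasiewicz t-norm gives the supremum: min(1, 1 − 1.000 + 0.763).
1 − 1.000 + 0.763 = 0.763, so t = min(1, 0.763) = 0.763.
Check: 1.000 ⊗ 0.763 = max(0, 0.763) = 0.763 ≤ 0.763.

0.763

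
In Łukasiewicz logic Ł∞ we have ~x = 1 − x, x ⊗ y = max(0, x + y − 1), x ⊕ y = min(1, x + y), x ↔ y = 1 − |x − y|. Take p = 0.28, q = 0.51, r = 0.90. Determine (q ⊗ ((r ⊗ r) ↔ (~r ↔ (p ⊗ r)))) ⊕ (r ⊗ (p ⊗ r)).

r ⊗ r = max(0, 0.90 + 0.90 − 1) = max(0, 0.80) = 0.80
~r = 1 − 0.90 = 0.10
p ⊗ r = max(0, 0.28 + 0.90 − 1) = max(0, 0.18) = 0.18
~r ↔ (p ⊗ r) = 1 − |0.10 − 0.18| = 1 − 0.08 = 0.92
(r ⊗ r) ↔ (~r ↔ (p ⊗ r)) = 1 − |0.80 − 0.92| = 1 − 0.12 = 0.88
q ⊗ ((r ⊗ r) ↔ (~r ↔ (p ⊗ r))) = max(0, 0.51 + 0.88 − 1) = max(0, 0.39) = 0.39
r ⊗ (p ⊗ r) = max(0, 0.90 + 0.18 − 1) = max(0, 0.08) = 0.08
(q ⊗ ((r ⊗ r) ↔ (~r ↔ (p ⊗ r)))) ⊕ (r ⊗ (p ⊗ r)) = min(1, 0.39 + 0.08) = min(1, 0.47) = 0.47

0.47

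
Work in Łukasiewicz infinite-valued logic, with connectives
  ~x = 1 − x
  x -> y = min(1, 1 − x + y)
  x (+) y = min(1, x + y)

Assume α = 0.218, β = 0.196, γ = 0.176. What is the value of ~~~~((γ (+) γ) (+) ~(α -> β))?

γ (+) γ = min(1, 0.176 + 0.176) = min(1, 0.352) = 0.352
α -> β = min(1, 1 − 0.218 + 0.196) = min(1, 0.978) = 0.978
~(α -> β) = 1 − 0.978 = 0.022
(γ (+) γ) (+) ~(α -> β) = min(1, 0.352 + 0.022) = min(1, 0.374) = 0.374
~((γ (+) γ) (+) ~(α -> β)) = 1 − 0.374 = 0.626
~~((γ (+) γ) (+) ~(α -> β)) = 1 − 0.626 = 0.374
~~~((γ (+) γ) (+) ~(α -> β)) = 1 − 0.374 = 0.626
~~~~((γ (+) γ) (+) ~(α -> β)) = 1 − 0.626 = 0.374

0.374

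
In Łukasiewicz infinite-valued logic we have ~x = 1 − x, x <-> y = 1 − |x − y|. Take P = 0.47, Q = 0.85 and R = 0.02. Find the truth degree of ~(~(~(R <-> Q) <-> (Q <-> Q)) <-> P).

R <-> Q = 1 − |0.02 − 0.85| = 1 − 0.83 = 0.17
~(R <-> Q) = 1 − 0.17 = 0.83
Q <-> Q = 1 − |0.85 − 0.85| = 1 − 0.00 = 1.00
~(R <-> Q) <-> (Q <-> Q) = 1 − |0.83 − 1.00| = 1 − 0.17 = 0.83
~(~(R <-> Q) <-> (Q <-> Q)) = 1 − 0.83 = 0.17
~(~(R <-> Q) <-> (Q <-> Q)) <-> P = 1 − |0.17 − 0.47| = 1 − 0.30 = 0.70
~(~(~(R <-> Q) <-> (Q <-> Q)) <-> P) = 1 − 0.70 = 0.30

0.30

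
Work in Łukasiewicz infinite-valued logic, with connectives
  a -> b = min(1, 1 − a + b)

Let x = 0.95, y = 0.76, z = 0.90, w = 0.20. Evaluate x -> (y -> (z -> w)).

0.59

z -> w = min(1, 1 − 0.90 + 0.20) = min(1, 0.30) = 0.30
y -> (z -> w) = min(1, 1 − 0.76 + 0.30) = min(1, 0.54) = 0.54
x -> (y -> (z -> w)) = min(1, 1 − 0.95 + 0.54) = min(1, 0.59) = 0.59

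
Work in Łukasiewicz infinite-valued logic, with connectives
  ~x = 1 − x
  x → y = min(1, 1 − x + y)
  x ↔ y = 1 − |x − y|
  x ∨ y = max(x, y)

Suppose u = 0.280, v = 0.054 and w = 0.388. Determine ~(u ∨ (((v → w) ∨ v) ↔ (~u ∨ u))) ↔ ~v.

0.334

v → w = min(1, 1 − 0.054 + 0.388) = min(1, 1.334) = 1.000
(v → w) ∨ v = max(1.000, 0.054) = 1.000
~u = 1 − 0.280 = 0.720
~u ∨ u = max(0.720, 0.280) = 0.720
((v → w) ∨ v) ↔ (~u ∨ u) = 1 − |1.000 − 0.720| = 1 − 0.280 = 0.720
u ∨ (((v → w) ∨ v) ↔ (~u ∨ u)) = max(0.280, 0.720) = 0.720
~(u ∨ (((v → w) ∨ v) ↔ (~u ∨ u))) = 1 − 0.720 = 0.280
~v = 1 − 0.054 = 0.946
~(u ∨ (((v → w) ∨ v) ↔ (~u ∨ u))) ↔ ~v = 1 − |0.280 − 0.946| = 1 − 0.666 = 0.334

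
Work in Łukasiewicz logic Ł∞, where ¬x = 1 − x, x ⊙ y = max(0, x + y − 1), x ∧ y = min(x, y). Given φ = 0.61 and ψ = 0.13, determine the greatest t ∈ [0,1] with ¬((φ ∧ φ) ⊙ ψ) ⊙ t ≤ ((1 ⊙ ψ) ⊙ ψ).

φ ∧ φ = min(0.61, 0.61) = 0.61
(φ ∧ φ) ⊙ ψ = max(0, 0.61 + 0.13 − 1) = max(0, -0.26) = 0.00
¬((φ ∧ φ) ⊙ ψ) = 1 − 0.00 = 1.00
So the left factor is ¬((φ ∧ φ) ⊙ ψ) = 1.00.
1 ⊙ ψ = max(0, 1.00 + 0.13 − 1) = max(0, 0.13) = 0.13
(1 ⊙ ψ) ⊙ ψ = max(0, 0.13 + 0.13 − 1) = max(0, -0.74) = 0.00
So the right-hand bound is (1 ⊙ ψ) ⊙ ψ = 0.00.
The residuum of the Łukasiewicz t-norm gives the supremum: min(1, 1 − 1.00 + 0.00).
1 − 1.00 + 0.00 = 0.00, so t = min(1, 0.00) = 0.00.
Check: 1.00 ⊙ 0.00 = max(0, 0.00) = 0.00 ≤ 0.00.

0.00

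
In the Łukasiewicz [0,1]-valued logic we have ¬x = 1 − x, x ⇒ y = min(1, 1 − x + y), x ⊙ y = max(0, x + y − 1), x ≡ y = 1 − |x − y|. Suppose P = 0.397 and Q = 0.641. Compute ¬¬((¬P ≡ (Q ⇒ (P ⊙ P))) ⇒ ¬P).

¬P = 1 − 0.397 = 0.603
P ⊙ P = max(0, 0.397 + 0.397 − 1) = max(0, -0.206) = 0.000
Q ⇒ (P ⊙ P) = min(1, 1 − 0.641 + 0.000) = min(1, 0.359) = 0.359
¬P ≡ (Q ⇒ (P ⊙ P)) = 1 − |0.603 − 0.359| = 1 − 0.244 = 0.756
(¬P ≡ (Q ⇒ (P ⊙ P))) ⇒ ¬P = min(1, 1 − 0.756 + 0.603) = min(1, 0.847) = 0.847
¬((¬P ≡ (Q ⇒ (P ⊙ P))) ⇒ ¬P) = 1 − 0.847 = 0.153
¬¬((¬P ≡ (Q ⇒ (P ⊙ P))) ⇒ ¬P) = 1 − 0.153 = 0.847

0.847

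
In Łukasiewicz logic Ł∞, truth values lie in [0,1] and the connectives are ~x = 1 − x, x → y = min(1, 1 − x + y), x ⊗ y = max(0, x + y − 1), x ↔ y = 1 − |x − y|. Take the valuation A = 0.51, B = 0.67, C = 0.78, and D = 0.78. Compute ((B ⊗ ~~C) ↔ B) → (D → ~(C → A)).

~C = 1 − 0.78 = 0.22
~~C = 1 − 0.22 = 0.78
B ⊗ ~~C = max(0, 0.67 + 0.78 − 1) = max(0, 0.45) = 0.45
(B ⊗ ~~C) ↔ B = 1 − |0.45 − 0.67| = 1 − 0.22 = 0.78
C → A = min(1, 1 − 0.78 + 0.51) = min(1, 0.73) = 0.73
~(C → A) = 1 − 0.73 = 0.27
D → ~(C → A) = min(1, 1 − 0.78 + 0.27) = min(1, 0.49) = 0.49
((B ⊗ ~~C) ↔ B) → (D → ~(C → A)) = min(1, 1 − 0.78 + 0.49) = min(1, 0.71) = 0.71

0.71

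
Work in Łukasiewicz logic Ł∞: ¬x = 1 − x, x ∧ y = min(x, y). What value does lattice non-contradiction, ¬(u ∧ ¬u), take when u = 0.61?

0.61

¬u = 1 − 0.61 = 0.39
u ∧ ¬u = min(0.61, 0.39) = 0.39
¬(u ∧ ¬u) = 1 − 0.39 = 0.61
(The value 0.61 < 1 shows this instance is not satisfied; not a Ł∞-tautology — its value is 1 − min(a, 1−a).)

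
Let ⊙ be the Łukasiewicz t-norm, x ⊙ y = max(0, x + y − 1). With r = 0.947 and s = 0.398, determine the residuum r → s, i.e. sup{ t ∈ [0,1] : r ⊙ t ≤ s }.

0.451

The residuum of the Łukasiewicz t-norm gives the supremum: min(1, 1 − 0.947 + 0.398).
1 − 0.947 + 0.398 = 0.451, so t = min(1, 0.451) = 0.451.
Check: 0.947 ⊙ 0.451 = max(0, 0.398) = 0.398 ≤ 0.398.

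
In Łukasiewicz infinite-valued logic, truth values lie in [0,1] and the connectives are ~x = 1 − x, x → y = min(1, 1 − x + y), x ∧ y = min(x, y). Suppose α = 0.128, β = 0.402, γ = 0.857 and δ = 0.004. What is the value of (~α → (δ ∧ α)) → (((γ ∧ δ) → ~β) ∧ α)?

~α = 1 − 0.128 = 0.872
δ ∧ α = min(0.004, 0.128) = 0.004
~α → (δ ∧ α) = min(1, 1 − 0.872 + 0.004) = min(1, 0.132) = 0.132
γ ∧ δ = min(0.857, 0.004) = 0.004
~β = 1 − 0.402 = 0.598
(γ ∧ δ) → ~β = min(1, 1 − 0.004 + 0.598) = min(1, 1.594) = 1.000
((γ ∧ δ) → ~β) ∧ α = min(1.000, 0.128) = 0.128
(~α → (δ ∧ α)) → (((γ ∧ δ) → ~β) ∧ α) = min(1, 1 − 0.132 + 0.128) = min(1, 0.996) = 0.996

0.996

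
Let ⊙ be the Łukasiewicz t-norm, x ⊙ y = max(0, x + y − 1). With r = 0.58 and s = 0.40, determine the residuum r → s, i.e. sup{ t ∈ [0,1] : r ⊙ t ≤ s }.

The residuum of the Łukasiewicz t-norm gives the supremum: min(1, 1 − 0.58 + 0.40).
1 − 0.58 + 0.40 = 0.82, so t = min(1, 0.82) = 0.82.
Check: 0.58 ⊙ 0.82 = max(0, 0.40) = 0.40 ≤ 0.40.

0.82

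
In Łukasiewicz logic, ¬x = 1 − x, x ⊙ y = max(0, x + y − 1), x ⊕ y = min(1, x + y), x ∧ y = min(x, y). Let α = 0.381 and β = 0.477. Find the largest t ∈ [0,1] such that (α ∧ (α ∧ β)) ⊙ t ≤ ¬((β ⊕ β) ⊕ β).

α ∧ β = min(0.381, 0.477) = 0.381
α ∧ (α ∧ β) = min(0.381, 0.381) = 0.381
So the left factor is α ∧ (α ∧ β) = 0.381.
β ⊕ β = min(1, 0.477 + 0.477) = min(1, 0.954) = 0.954
(β ⊕ β) ⊕ β = min(1, 0.954 + 0.477) = min(1, 1.431) = 1.000
¬((β ⊕ β) ⊕ β) = 1 − 1.000 = 0.000
So the right-hand bound is ¬((β ⊕ β) ⊕ β) = 0.000.
The residuum of the Łukasiewicz t-norm gives the supremum: min(1, 1 − 0.381 + 0.000).
1 − 0.381 + 0.000 = 0.619, so t = min(1, 0.619) = 0.619.
Check: 0.381 ⊙ 0.619 = max(0, 0.000) = 0.000 ≤ 0.000.

0.619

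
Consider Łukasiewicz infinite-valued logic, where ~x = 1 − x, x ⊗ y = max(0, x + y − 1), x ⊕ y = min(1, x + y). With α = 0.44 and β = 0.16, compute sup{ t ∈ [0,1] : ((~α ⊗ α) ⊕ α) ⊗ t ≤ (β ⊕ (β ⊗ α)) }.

~α = 1 − 0.44 = 0.56
~α ⊗ α = max(0, 0.56 + 0.44 − 1) = max(0, 0.00) = 0.00
(~α ⊗ α) ⊕ α = min(1, 0.00 + 0.44) = min(1, 0.44) = 0.44
So the left factor is (~α ⊗ α) ⊕ α = 0.44.
β ⊗ α = max(0, 0.16 + 0.44 − 1) = max(0, -0.40) = 0.00
β ⊕ (β ⊗ α) = min(1, 0.16 + 0.00) = min(1, 0.16) = 0.16
So the right-hand bound is β ⊕ (β ⊗ α) = 0.16.
The residuum of the Łukasiewicz t-norm gives the supremum: min(1, 1 − 0.44 + 0.16).
1 − 0.44 + 0.16 = 0.72, so t = min(1, 0.72) = 0.72.
Check: 0.44 ⊗ 0.72 = max(0, 0.16) = 0.16 ≤ 0.16.

0.72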